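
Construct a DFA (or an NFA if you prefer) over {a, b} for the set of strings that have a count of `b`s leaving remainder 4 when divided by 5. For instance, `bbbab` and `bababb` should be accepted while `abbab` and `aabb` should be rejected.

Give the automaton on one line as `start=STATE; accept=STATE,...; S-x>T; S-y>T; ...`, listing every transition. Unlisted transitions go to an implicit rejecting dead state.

The only thing that matters is how many `b`s have appeared, reduced mod 5. Use one state per residue: s0 for 0, …, s4 for 4. Reading `b` moves to the next residue; anything else stays put. s4 is accepting.
With 5 states:
        a   b  
>  s0   s0  s1 
   s1   s1  s2 
   s2   s2  s3 
   s3   s3  s4 
 * s4   s4  s0 
(> = start, * = accepting)

start=s0; accept=s4; s0-a>s0; s0-b>s1; s1-a>s1; s1-b>s2; s2-a>s2; s2-b>s3; s3-a>s3; s3-b>s4; s4-a>s4; s4-b>s0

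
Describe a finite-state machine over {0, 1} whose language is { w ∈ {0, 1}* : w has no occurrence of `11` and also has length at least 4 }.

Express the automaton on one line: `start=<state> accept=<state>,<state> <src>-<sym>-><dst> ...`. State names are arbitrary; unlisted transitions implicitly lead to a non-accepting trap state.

start=s0 accept=s8,s9 s0-0->s1 s0-1->s2 s1-0->s3 s1-1->s4 s2-0->s3 s2-1->s5 s3-0->s6 s3-1->s7 s4-0->s6 s4-1->s5 s5-0->s5 s5-1->s5 s6-0->s8 s6-1->s9 s7-0->s8 s7-1->s5 s8-0->s8 s8-1->s9 s9-0->s8 s9-1->s5

Build one automaton per condition and run them in lockstep. The first has 3 states tracking partial matches of the forbidden pattern `11`; the second has 6 states tracking the input length, saturating at 5. A product state is a pair (one from each), accepting exactly when both do. After merging equivalent states the machine shrinks.
With 10 states:
        0   1  
>  s0   s1  s2 
   s1   s3  s4 
   s2   s3  s5 
   s3   s6  s7 
   s4   s6  s5 
   s5   s5  s5 
   s6   s8  s9 
   s7   s8  s5 
 * s8   s8  s9 
 * s9   s8  s5 
(> = start, * = accepting)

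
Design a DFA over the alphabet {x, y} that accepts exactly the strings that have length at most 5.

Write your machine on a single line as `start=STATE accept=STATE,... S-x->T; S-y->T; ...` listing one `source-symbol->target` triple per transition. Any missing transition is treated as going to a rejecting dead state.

start=q0; accept=q0,q1,q2,q3,q4,q5; q0-x->q1; q0-y->q1; q1-x->q2; q1-y->q2; q2-x->q3; q2-y->q3; q3-x->q4; q3-y->q4; q4-x->q5; q4-y->q5; q5-x->q6; q5-y->q6; q6-x->q6; q6-y->q6

Count input length up to 6: every symbol moves from q0 toward q6, which means 'more than 5' and absorbs. Accept from {q0, q1, q2, q3, q4, q5}.
        x   y  
>* q0   q1  q1 
 * q1   q2  q2 
 * q2   q3  q3 
 * q3   q4  q4 
 * q4   q5  q5 
 * q5   q6  q6 
   q6   q6  q6 
(> = start, * = accepting)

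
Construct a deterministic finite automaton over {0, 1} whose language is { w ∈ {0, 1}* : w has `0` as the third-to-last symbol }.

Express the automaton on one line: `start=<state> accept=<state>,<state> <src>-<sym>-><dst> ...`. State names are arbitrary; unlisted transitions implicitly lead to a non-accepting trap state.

start=A accept=H,I,J,K A-0->B A-1->C B-0->D B-1->E C-0->F C-1->G D-0->H D-1->I E-0->J E-1->K F-0->L F-1->M G-0->N G-1->O H-0->H H-1->I I-0->J I-1->K J-0->L J-1->M K-0->N K-1->O L-0->H L-1->I M-0->J M-1->K N-0->L N-1->M O-0->N O-1->O

Because acceptance depends on a position counted from the end, the machine has to buffer the most recent 3 symbols. Make each state the string of the last up-to-3 symbols read; on input `x` shift the window left and append `x`. Accept when the buffered window has length 3 and begins with `0`.
15 states suffice.
       0  1 
>  A   B  C 
   B   D  E 
   C   F  G 
   D   H  I 
   E   J  K 
   F   L  M 
   G   N  O 
 * H   H  I 
 * I   J  K 
 * J   L  M 
 * K   N  O 
   L   H  I 
   M   J  K 
   N   L  M 
   O   N  O 
(> = start, * = accepting)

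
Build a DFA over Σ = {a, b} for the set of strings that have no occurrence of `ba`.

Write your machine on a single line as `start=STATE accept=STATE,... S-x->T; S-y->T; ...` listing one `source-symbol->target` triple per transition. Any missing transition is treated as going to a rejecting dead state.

start=q0; accept=q0,q1; q0-a->q0; q0-b->q1; q1-a->q2; q1-b->q1; q2-a->q2; q2-b->q2

This is the complement of 'contains `ba`'. Use the same substring-matching states — q0 through q2 holding how much of `ba` has just been matched — but flip the accepting set: everything except the trap q2 accepts.
With 3 states:
        a   b  
>* q0   q0  q1 
 * q1   q2  q1 
   q2   q2  q2 
(> = start, * = accepting)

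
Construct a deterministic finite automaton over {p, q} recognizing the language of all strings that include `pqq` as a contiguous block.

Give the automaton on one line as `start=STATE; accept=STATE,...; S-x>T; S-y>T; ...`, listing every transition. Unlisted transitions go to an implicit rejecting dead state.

States s0..s2 record the length of the longest prefix of `pqq` that matches the current input suffix. Reaching s3 means `pqq` has been seen, and we stay there forever. Accept from s3.
A 4-state machine:
        p   q  
>  s0   s1  s0 
   s1   s1  s2 
   s2   s1  s3 
 * s3   s3  s3 
(> = start, * = accepting)

start=s0; accept=s3; s0-p>s1; s0-q>s0; s1-p>s1; s1-q>s2; s2-p>s1; s2-q>s3; s3-p>s3; s3-q>s3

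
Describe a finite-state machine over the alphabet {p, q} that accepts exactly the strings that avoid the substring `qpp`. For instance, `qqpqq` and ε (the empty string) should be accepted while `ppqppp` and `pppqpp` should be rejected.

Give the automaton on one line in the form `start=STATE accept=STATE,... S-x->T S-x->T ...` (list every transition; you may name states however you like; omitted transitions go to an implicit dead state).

start=S0 accept=S0,S1,S2 S0-p->S0 S0-q->S1 S1-p->S2 S1-q->S1 S2-p->S3 S2-q->S1 S3-p->S3 S3-q->S3

This is the complement of 'contains `qpp`'. Use the same substring-matching states — S0 through S3 holding how much of `qpp` has just been matched — but flip the accepting set: everything except the trap S3 accepts.
4 states suffice.
        p   q  
>* S0   S0  S1 
 * S1   S2  S1 
 * S2   S3  S1 
   S3   S3  S3 
(> = start, * = accepting)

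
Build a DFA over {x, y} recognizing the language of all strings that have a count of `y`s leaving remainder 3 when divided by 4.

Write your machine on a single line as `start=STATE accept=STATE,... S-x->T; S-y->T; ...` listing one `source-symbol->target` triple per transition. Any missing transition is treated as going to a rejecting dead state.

The only thing that matters is how many `y`s have appeared, reduced mod 4. Use one state per residue: S0 for 0, …, S3 for 3. Reading `y` moves to the next residue; anything else stays put. S3 is accepting.
        x   y  
>  S0   S0  S1 
   S1   S1  S2 
   S2   S2  S3 
 * S3   S3  S0 
(> = start, * = accepting)

start=S0; accept=S3; S0-x->S0; S0-y->S1; S1-x->S1; S1-y->S2; S2-x->S2; S2-y->S3; S3-x->S3; S3-y->S0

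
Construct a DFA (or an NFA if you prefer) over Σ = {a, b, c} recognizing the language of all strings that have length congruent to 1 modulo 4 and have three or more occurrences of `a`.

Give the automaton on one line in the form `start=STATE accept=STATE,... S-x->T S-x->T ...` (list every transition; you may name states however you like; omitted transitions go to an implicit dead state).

Run two small machines in parallel and take their product. The first has 4 states tracking the input length modulo 4; the second has 5 states tracking the count of `a`s, saturating at 4. A product state is a pair (one from each), accepting exactly when both do.
20 states suffice.
          a    b    c  
>  S0     S1   S2   S2 
   S1     S3   S4   S4 
   S2     S4   S5   S5 
   S3     S6   S7   S7 
   S4     S7   S8   S8 
   S5     S8   S9   S9 
   S6    S10  S11  S11 
   S7    S11  S12  S12 
   S8    S12  S13  S13 
   S9    S13   S0   S0 
   S10   S14  S14  S14 
   S11   S14  S15  S15 
   S12   S15  S16  S16 
   S13   S16   S1   S1 
 * S14   S17  S17  S17 
 * S15   S17  S18  S18 
   S16   S18   S3   S3 
   S17   S19  S19  S19 
   S18   S19   S6   S6 
   S19   S10  S10  S10 
(> = start, * = accepting)

start=S0 accept=S14,S15 S0-a->S1 S0-b->S2 S0-c->S2 S1-a->S3 S1-b->S4 S1-c->S4 S2-a->S4 S2-b->S5 S2-c->S5 S3-a->S6 S3-b->S7 S3-c->S7 S4-a->S7 S4-b->S8 S4-c->S8 S5-a->S8 S5-b->S9 S5-c->S9 S6-a->S10 S6-b->S11 S6-c->S11 S7-a->S11 S7-b->S12 S7-c->S12 S8-a->S12 S8-b->S13 S8-c->S13 S9-a->S13 S9-b->S0 S9-c->S0 S10-a->S14 S10-b->S14 S10-c->S14 S11-a->S14 S11-b->S15 S11-c->S15 S12-a->S15 S12-b->S16 S12-c->S16 S13-a->S16 S13-b->S1 S13-c->S1 S14-a->S17 S14-b->S17 S14-c->S17 S15-a->S17 S15-b->S18 S15-c->S18 S16-a->S18 S16-b->S3 S16-c->S3 S17-a->S19 S17-b->S19 S17-c->S19 S18-a->S19 S18-b->S6 S18-c->S6 S19-a->S10 S19-b->S10 S19-c->S10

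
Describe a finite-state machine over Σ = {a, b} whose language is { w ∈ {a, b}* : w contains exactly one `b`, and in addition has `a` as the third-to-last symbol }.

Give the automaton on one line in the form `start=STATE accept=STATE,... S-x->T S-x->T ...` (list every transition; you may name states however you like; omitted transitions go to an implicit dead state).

Build one automaton per condition and run them in lockstep. One (3 states) tracks the count of `b`s, saturating at 2; the other (15 states) tracks the last 3 symbols read. Each combined state is a pair, one component from each; accept when both components accept.
20 states suffice.
          a    b  
>  s0     s1   s2 
   s1     s3   s4 
   s2     s5   s6 
   s3     s7   s8 
   s4     s9  s10 
   s5    s11  s12 
   s6    s13  s14 
   s7     s7   s8 
 * s8     s9  s10 
 * s9    s11  s12 
   s10   s13  s14 
   s11   s15  s16 
   s12   s17  s10 
   s13   s18  s12 
   s14   s13  s14 
 * s15   s15  s16 
   s16   s17  s10 
   s17   s18  s12 
   s18   s19  s16 
   s19   s19  s16 
(> = start, * = accepting)

start=s0 accept=s8,s9,s15 s0-a->s1 s0-b->s2 s1-a->s3 s1-b->s4 s2-a->s5 s2-b->s6 s3-a->s7 s3-b->s8 s4-a->s9 s4-b->s10 s5-a->s11 s5-b->s12 s6-a->s13 s6-b->s14 s7-a->s7 s7-b->s8 s8-a->s9 s8-b->s10 s9-a->s11 s9-b->s12 s10-a->s13 s10-b->s14 s11-a->s15 s11-b->s16 s12-a->s17 s12-b->s10 s13-a->s18 s13-b->s12 s14-a->s13 s14-b->s14 s15-a->s15 s15-b->s16 s16-a->s17 s16-b->s10 s17-a->s18 s17-b->s12 s18-a->s19 s18-b->s16 s19-a->s19 s19-b->s16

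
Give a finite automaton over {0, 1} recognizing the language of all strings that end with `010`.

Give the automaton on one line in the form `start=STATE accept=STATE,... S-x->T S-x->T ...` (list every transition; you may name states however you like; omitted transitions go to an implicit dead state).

Remember how much of `010` the current input suffix matches. State A means no match yet; B means the last symbol is `0`; C means the last 2 symbols are `01`; D means the last 3 symbols are `010`. Only D accepts. On a mismatch, fall back to the longest proper suffix that is still a prefix of `010`.
4 states suffice.
       0  1 
>  A   B  A 
   B   B  C 
   C   D  A 
 * D   B  C 
(> = start, * = accepting)

start=A accept=D A-0->B A-1->A B-0->B B-1->C C-0->D C-1->A D-0->B D-1->C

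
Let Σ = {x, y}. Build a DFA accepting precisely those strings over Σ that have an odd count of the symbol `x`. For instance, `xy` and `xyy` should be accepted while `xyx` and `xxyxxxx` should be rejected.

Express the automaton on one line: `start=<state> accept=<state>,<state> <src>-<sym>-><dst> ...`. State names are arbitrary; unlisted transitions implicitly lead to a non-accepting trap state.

start=A accept=B A-x->B A-y->A B-x->A B-y->B

Keep the running count of `x`s modulo 2: each `x` advances along the cycle A → B → A while other symbols loop. Accept at B.
2 states suffice.
       x  y 
>  A   B  A 
 * B   A  B 
(> = start, * = accepting)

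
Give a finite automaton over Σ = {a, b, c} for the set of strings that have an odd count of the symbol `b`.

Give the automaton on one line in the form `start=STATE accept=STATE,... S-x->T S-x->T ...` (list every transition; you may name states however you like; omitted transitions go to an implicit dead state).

start=S0 accept=S1 S0-a->S0 S0-b->S1 S0-c->S0 S1-a->S1 S1-b->S0 S1-c->S1

The only thing that matters is how many `b`s have appeared, reduced mod 2. Use one state per residue: S0 for 0, …, S1 for 1. Reading `b` moves to the next residue; anything else stays put. S1 is accepting.
With 2 states:
        a   b   c  
>  S0   S0  S1  S0 
 * S1   S1  S0  S1 
(> = start, * = accepting)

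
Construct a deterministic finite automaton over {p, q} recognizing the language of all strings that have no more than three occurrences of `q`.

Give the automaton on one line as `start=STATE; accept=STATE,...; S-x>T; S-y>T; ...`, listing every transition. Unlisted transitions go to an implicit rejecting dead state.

Count `q`s, saturating at 4: states S0 through S3 mean 0 through 3 `q`s seen; S4 means more than 3. Each `q` increments (capped at S4); other symbols loop. Accept from {S0, S1, S2, S3}.
        p   q  
>* S0   S0  S1 
 * S1   S1  S2 
 * S2   S2  S3 
 * S3   S3  S4 
   S4   S4  S4 
(> = start, * = accepting)

start=S0; accept=S0,S1,S2,S3; S0-p>S0; S0-q>S1; S1-p>S1; S1-q>S2; S2-p>S2; S2-q>S3; S3-p>S3; S3-q>S4; S4-p>S4; S4-q>S4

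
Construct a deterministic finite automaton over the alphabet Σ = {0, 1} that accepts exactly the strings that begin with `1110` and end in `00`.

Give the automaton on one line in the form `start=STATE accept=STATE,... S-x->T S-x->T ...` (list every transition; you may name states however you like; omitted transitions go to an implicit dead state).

Build one automaton per condition and run them in lockstep. One (6 states) tracks whether the input so far still matches the prefix `1110`; the other (3 states) tracks how much of the suffix `00` has currently been matched. Each combined state is a pair, one component from each; accept when both components accept.
        0   1  
>  s0   s1  s2 
   s1   s3  s4 
   s2   s1  s5 
   s3   s3  s4 
   s4   s1  s4 
   s5   s1  s6 
   s6   s7  s4 
   s7   s8  s9 
 * s8   s8  s9 
   s9   s7  s9 
(> = start, * = accepting)

start=s0 accept=s8 s0-0->s1 s0-1->s2 s1-0->s3 s1-1->s4 s2-0->s1 s2-1->s5 s3-0->s3 s3-1->s4 s4-0->s1 s4-1->s4 s5-0->s1 s5-1->s6 s6-0->s7 s6-1->s4 s7-0->s8 s7-1->s9 s8-0->s8 s8-1->s9 s9-0->s7 s9-1->s9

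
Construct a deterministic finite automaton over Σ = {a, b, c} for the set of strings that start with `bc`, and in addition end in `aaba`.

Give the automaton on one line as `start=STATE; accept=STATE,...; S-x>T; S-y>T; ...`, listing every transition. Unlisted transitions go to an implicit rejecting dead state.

start=s0; accept=s7; s0-a>s1; s0-b>s2; s0-c>s1; s1-a>s1; s1-b>s1; s1-c>s1; s2-a>s1; s2-b>s1; s2-c>s3; s3-a>s4; s3-b>s3; s3-c>s3; s4-a>s5; s4-b>s3; s4-c>s3; s5-a>s5; s5-b>s6; s5-c>s3; s6-a>s7; s6-b>s3; s6-c>s3; s7-a>s5; s7-b>s3; s7-c>s3

Handle the two conditions separately and then intersect. The first has 4 states tracking whether the input so far still matches the prefix `bc`; the second has 5 states tracking how much of the suffix `aaba` has currently been matched. A product state is a pair (one from each), accepting exactly when both do. After merging equivalent states the machine shrinks.
With 8 states:
        a   b   c  
>  s0   s1  s2  s1 
   s1   s1  s1  s1 
   s2   s1  s1  s3 
   s3   s4  s3  s3 
   s4   s5  s3  s3 
   s5   s5  s6  s3 
   s6   s7  s3  s3 
 * s7   s5  s3  s3 
(> = start, * = accepting)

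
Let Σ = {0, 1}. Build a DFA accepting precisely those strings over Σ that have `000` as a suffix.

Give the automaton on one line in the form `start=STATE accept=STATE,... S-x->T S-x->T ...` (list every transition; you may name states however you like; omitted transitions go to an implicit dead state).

start=S0 accept=S3 S0-0->S1 S0-1->S0 S1-0->S2 S1-1->S0 S2-0->S3 S2-1->S0 S3-0->S3 S3-1->S0

Let each state record the length of the longest suffix of the input read so far that is also a prefix of `000`. S1 means the last symbol is `0`; S2 means the last 2 symbols are `00`; S3 means the last 3 symbols are `000`. Accept only at S3, where the string currently ends in `000`.
A 4-state machine:
        0   1  
>  S0   S1  S0 
   S1   S2  S0 
   S2   S3  S0 
 * S3   S3  S0 
(> = start, * = accepting)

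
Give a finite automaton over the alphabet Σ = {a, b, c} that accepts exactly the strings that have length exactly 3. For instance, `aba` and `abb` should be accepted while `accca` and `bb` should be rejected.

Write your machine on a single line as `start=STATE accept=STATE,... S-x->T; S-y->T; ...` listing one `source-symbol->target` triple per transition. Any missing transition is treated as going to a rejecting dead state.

start=s0; accept=s3; s0-a->s1; s0-b->s1; s0-c->s1; s1-a->s2; s1-b->s2; s1-c->s2; s2-a->s3; s2-b->s3; s2-c->s3; s3-a->s4; s3-b->s4; s3-c->s4; s4-a->s4; s4-b->s4; s4-c->s4

We only need to distinguish lengths 0, 1, …, 3, and '>3'. Chain s0 → s1 → s2 → s3 → s4 on every symbol, with s4 looping. Accepting states: {s3}.
With 5 states:
        a   b   c  
>  s0   s1  s1  s1 
   s1   s2  s2  s2 
   s2   s3  s3  s3 
 * s3   s4  s4  s4 
   s4   s4  s4  s4 
(> = start, * = accepting)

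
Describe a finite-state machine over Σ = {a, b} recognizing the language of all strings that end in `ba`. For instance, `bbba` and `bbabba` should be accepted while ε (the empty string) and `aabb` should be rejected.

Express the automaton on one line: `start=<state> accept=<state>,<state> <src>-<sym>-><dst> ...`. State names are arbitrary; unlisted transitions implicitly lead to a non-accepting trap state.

Remember how much of `ba` the current input suffix matches. State q0 means no match yet; q1 means the last symbol is `b`; q2 means the last 2 symbols are `ba`. Only q2 accepts. On a mismatch, fall back to the longest proper suffix that is still a prefix of `ba`.
With 3 states:
        a   b  
>  q0   q0  q1 
   q1   q2  q1 
 * q2   q0  q1 
(> = start, * = accepting)

start=q0 accept=q2 q0-a->q0 q0-b->q1 q1-a->q2 q1-b->q1 q2-a->q0 q2-b->q1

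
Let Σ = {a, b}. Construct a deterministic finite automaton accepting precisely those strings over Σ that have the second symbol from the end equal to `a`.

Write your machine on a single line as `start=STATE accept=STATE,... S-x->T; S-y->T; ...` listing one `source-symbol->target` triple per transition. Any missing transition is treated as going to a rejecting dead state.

Because acceptance depends on a position counted from the end, the machine has to buffer the most recent 2 symbols. Make each state the string of the last up-to-2 symbols read; on input `x` shift the window left and append `x`. Accept when the buffered window has length 2 and begins with `a`.
With 7 states:
        a   b  
>  q0   q1  q2 
   q1   q3  q4 
   q2   q5  q6 
 * q3   q3  q4 
 * q4   q5  q6 
   q5   q3  q4 
   q6   q5  q6 
(> = start, * = accepting)

start=q0; accept=q3,q4; q0-a->q1; q0-b->q2; q1-a->q3; q1-b->q4; q2-a->q5; q2-b->q6; q3-a->q3; q3-b->q4; q4-a->q5; q4-b->q6; q5-a->q3; q5-b->q4; q6-a->q5; q6-b->q6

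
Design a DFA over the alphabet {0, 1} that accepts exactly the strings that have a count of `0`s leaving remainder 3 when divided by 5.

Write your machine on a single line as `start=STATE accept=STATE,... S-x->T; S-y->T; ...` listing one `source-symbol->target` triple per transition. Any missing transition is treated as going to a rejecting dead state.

The only thing that matters is how many `0`s have appeared, reduced mod 5. Use one state per residue: q0 for 0, …, q4 for 4. Reading `0` moves to the next residue; anything else stays put. q3 is accepting.
        0   1  
>  q0   q1  q0 
   q1   q2  q1 
   q2   q3  q2 
 * q3   q4  q3 
   q4   q0  q4 
(> = start, * = accepting)

start=q0; accept=q3; q0-0->q1; q0-1->q0; q1-0->q2; q1-1->q1; q2-0->q3; q2-1->q2; q3-0->q4; q3-1->q3; q4-0->q0; q4-1->q4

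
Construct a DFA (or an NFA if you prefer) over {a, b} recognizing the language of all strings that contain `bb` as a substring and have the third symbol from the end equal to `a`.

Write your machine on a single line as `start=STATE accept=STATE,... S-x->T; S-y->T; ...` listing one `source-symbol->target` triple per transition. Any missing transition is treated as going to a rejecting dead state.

Run two small machines in parallel and take their product. One (3 states) tracks whether and how much of `bb` has been seen; the other (15 states) tracks the last 3 symbols read. Each combined state is a pair, one component from each; accept when both components accept. Minimizing collapses redundant product states.
12 states suffice.
          a    b  
>  S0     S1   S2 
   S1     S1   S3 
   S2     S1   S4 
   S3     S1   S5 
   S4     S6   S4 
 * S5     S6   S4 
   S6     S7   S8 
   S7     S9  S10 
   S8    S11   S5 
 * S9     S9  S10 
 * S10   S11   S5 
 * S11    S7   S8 
(> = start, * = accepting)

start=S0; accept=S5,S9,S10,S11; S0-a->S1; S0-b->S2; S1-a->S1; S1-b->S3; S2-a->S1; S2-b->S4; S3-a->S1; S3-b->S5; S4-a->S6; S4-b->S4; S5-a->S6; S5-b->S4; S6-a->S7; S6-b->S8; S7-a->S9; S7-b->S10; S8-a->S11; S8-b->S5; S9-a->S9; S9-b->S10; S10-a->S11; S10-b->S5; S11-a->S7; S11-b->S8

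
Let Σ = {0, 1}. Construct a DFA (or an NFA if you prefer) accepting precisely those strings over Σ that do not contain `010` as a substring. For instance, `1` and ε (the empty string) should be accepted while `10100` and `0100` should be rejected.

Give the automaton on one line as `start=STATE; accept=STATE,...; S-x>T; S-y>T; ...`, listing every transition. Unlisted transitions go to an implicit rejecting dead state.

Track partial matches of the forbidden pattern `010`. State D is a dead state reached once `010` has occurred; every other state accepts. A means no part of `010` is currently matched.
4 states suffice.
       0  1 
>* A   B  A 
 * B   B  C 
 * C   D  A 
   D   D  D 
(> = start, * = accepting)

start=A; accept=A,B,C; A-0>B; A-1>A; B-0>B; B-1>C; C-0>D; C-1>A; D-0>D; D-1>D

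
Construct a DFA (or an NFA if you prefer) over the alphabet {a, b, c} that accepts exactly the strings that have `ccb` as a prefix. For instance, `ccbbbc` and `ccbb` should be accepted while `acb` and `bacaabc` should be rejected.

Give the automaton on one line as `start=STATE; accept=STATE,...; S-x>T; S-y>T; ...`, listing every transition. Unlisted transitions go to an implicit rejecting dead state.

Check the first 3 symbols one by one: s0 through s2 record how many have matched `ccb` so far; any wrong symbol goes to the dead state s4. After all 3 match we enter the accepting sink s3.
A 5-state machine:
        a   b   c  
>  s0   s4  s4  s1 
   s1   s4  s4  s2 
   s2   s4  s3  s4 
 * s3   s3  s3  s3 
   s4   s4  s4  s4 
(> = start, * = accepting)

start=s0; accept=s3; s0-a>s4; s0-b>s4; s0-c>s1; s1-a>s4; s1-b>s4; s1-c>s2; s2-a>s4; s2-b>s3; s2-c>s4; s3-a>s3; s3-b>s3; s3-c>s3; s4-a>s4; s4-b>s4; s4-c>s4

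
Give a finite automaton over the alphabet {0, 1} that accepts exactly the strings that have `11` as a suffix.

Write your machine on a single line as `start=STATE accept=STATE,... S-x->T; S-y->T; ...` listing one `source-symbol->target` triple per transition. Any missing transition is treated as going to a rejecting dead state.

Let each state record the length of the longest suffix of the input read so far that is also a prefix of `11`. q1 means the last symbol is `1`; q2 means the last 2 symbols are `11`. Accept only at q2, where the string currently ends in `11`.
A 3-state machine:
        0   1  
>  q0   q0  q1 
   q1   q0  q2 
 * q2   q0  q2 
(> = start, * = accepting)

start=q0; accept=q2; q0-0->q0; q0-1->q1; q1-0->q0; q1-1->q2; q2-0->q0; q2-1->q2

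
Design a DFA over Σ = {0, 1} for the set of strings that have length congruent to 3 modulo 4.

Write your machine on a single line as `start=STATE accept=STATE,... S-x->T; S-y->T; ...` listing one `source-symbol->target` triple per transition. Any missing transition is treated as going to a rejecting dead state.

Only the length mod 4 matters, so use a 4-cycle: from any state, every input symbol moves to the next state, wrapping D back to A. Mark D accepting.
With 4 states:
       0  1 
>  A   B  B 
   B   C  C 
   C   D  D 
 * D   A  A 
(> = start, * = accepting)

start=A; accept=D; A-0->B; A-1->B; B-0->C; B-1->C; C-0->D; C-1->D; D-0->A; D-1->A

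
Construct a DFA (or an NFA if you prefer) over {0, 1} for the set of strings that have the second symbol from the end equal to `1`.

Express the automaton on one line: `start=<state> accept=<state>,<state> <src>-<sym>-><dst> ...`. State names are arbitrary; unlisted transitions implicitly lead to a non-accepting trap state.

Because acceptance depends on a position counted from the end, the machine has to buffer the most recent 2 symbols. Make each state the string of the last up-to-2 symbols read; on input `x` shift the window left and append `x`. Accept when the buffered window has length 2 and begins with `1`.
       0  1 
>  A   B  C 
   B   D  E 
   C   F  G 
   D   D  E 
   E   F  G 
 * F   D  E 
 * G   F  G 
(> = start, * = accepting)

start=A accept=F,G A-0->B A-1->C B-0->D B-1->E C-0->F C-1->G D-0->D D-1->E E-0->F E-1->G F-0->D F-1->E G-0->F G-1->G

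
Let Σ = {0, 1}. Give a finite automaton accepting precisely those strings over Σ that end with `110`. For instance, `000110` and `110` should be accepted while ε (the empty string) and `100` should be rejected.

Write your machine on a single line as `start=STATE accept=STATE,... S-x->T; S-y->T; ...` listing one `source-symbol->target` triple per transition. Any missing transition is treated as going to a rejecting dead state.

Remember how much of `110` the current input suffix matches. State s0 means no match yet; s1 means the last symbol is `1`; s2 means the last 2 symbols are `11`; s3 means the last 3 symbols are `110`. Only s3 accepts. On a mismatch, fall back to the longest proper suffix that is still a prefix of `110`.
With 4 states:
        0   1  
>  s0   s0  s1 
   s1   s0  s2 
   s2   s3  s2 
 * s3   s0  s1 
(> = start, * = accepting)

start=s0; accept=s3; s0-0->s0; s0-1->s1; s1-0->s0; s1-1->s2; s2-0->s3; s2-1->s2; s3-0->s0; s3-1->s1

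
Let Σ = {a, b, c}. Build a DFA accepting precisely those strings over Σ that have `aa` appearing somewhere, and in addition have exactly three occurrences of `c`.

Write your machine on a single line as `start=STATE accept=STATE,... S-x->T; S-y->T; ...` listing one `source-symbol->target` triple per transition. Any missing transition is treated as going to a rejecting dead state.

start=s0; accept=s12; s0-a->s1; s0-b->s0; s0-c->s2; s1-a->s3; s1-b->s0; s1-c->s2; s2-a->s4; s2-b->s2; s2-c->s5; s3-a->s3; s3-b->s3; s3-c->s6; s4-a->s6; s4-b->s2; s4-c->s5; s5-a->s7; s5-b->s5; s5-c->s8; s6-a->s6; s6-b->s6; s6-c->s9; s7-a->s9; s7-b->s5; s7-c->s8; s8-a->s10; s8-b->s8; s8-c->s11; s9-a->s9; s9-b->s9; s9-c->s12; s10-a->s12; s10-b->s8; s10-c->s11; s11-a->s11; s11-b->s11; s11-c->s11; s12-a->s12; s12-b->s12; s12-c->s11

Run two small machines in parallel and take their product. One (3 states) tracks whether and how much of `aa` has been seen; the other (5 states) tracks the count of `c`s, saturating at 4. Each combined state is a pair, one component from each; accept when both components accept. After merging equivalent states the machine shrinks.
A 13-state machine:
          a    b    c  
>  s0     s1   s0   s2 
   s1     s3   s0   s2 
   s2     s4   s2   s5 
   s3     s3   s3   s6 
   s4     s6   s2   s5 
   s5     s7   s5   s8 
   s6     s6   s6   s9 
   s7     s9   s5   s8 
   s8    s10   s8  s11 
   s9     s9   s9  s12 
   s10   s12   s8  s11 
   s11   s11  s11  s11 
 * s12   s12  s12  s11 
(> = start, * = accepting)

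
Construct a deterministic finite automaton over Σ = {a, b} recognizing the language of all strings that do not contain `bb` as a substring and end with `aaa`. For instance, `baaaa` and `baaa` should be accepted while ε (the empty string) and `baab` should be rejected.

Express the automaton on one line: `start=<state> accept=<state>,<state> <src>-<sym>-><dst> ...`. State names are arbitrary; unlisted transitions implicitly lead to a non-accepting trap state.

start=q0 accept=q5 q0-a->q1 q0-b->q2 q1-a->q3 q1-b->q2 q2-a->q1 q2-b->q4 q3-a->q5 q3-b->q2 q4-a->q4 q4-b->q4 q5-a->q5 q5-b->q2

Build one automaton per condition and run them in lockstep. The first has 3 states tracking partial matches of the forbidden pattern `bb`; the second has 4 states tracking how much of the suffix `aaa` has currently been matched. A product state is a pair (one from each), accepting exactly when both do. Minimizing collapses redundant product states.
With 6 states:
        a   b  
>  q0   q1  q2 
   q1   q3  q2 
   q2   q1  q4 
   q3   q5  q2 
   q4   q4  q4 
 * q5   q5  q2 
(> = start, * = accepting)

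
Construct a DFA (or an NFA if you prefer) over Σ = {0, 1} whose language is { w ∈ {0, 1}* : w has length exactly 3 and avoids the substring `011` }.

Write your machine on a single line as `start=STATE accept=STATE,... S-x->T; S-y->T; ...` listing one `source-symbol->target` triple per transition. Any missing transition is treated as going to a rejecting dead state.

Run two small machines in parallel and take their product. The first has 5 states tracking the input length, saturating at 4; the second has 4 states tracking partial matches of the forbidden pattern `011`. A product state is a pair (one from each), accepting exactly when both do. Minimizing collapses redundant product states.
7 states suffice.
        0   1  
>  q0   q1  q2 
   q1   q3  q4 
   q2   q3  q3 
   q3   q5  q5 
   q4   q5  q6 
 * q5   q6  q6 
   q6   q6  q6 
(> = start, * = accepting)

start=q0; accept=q5; q0-0->q1; q0-1->q2; q1-0->q3; q1-1->q4; q2-0->q3; q2-1->q3; q3-0->q5; q3-1->q5; q4-0->q5; q4-1->q6; q5-0->q6; q5-1->q6; q6-0->q6; q6-1->q6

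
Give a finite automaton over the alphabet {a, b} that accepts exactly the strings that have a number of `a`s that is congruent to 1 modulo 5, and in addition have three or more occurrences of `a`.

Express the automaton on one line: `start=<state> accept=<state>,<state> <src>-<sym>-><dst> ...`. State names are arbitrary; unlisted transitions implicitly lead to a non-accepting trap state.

start=s0 accept=s6 s0-a->s1 s0-b->s0 s1-a->s2 s1-b->s1 s2-a->s3 s2-b->s2 s3-a->s4 s3-b->s3 s4-a->s5 s4-b->s4 s5-a->s6 s5-b->s5 s6-a->s2 s6-b->s6

Run two small machines in parallel and take their product. The first has 5 states tracking the count of `a`s modulo 5; the second has 5 states tracking the count of `a`s, saturating at 4. A product state is a pair (one from each), accepting exactly when both do. Equivalent product states are then merged.
        a   b  
>  s0   s1  s0 
   s1   s2  s1 
   s2   s3  s2 
   s3   s4  s3 
   s4   s5  s4 
   s5   s6  s5 
 * s6   s2  s6 
(> = start, * = accepting)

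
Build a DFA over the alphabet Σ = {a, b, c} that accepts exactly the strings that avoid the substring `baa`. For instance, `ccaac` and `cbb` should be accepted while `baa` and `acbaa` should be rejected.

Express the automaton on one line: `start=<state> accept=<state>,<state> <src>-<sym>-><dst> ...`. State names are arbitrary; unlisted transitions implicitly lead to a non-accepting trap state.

This is the complement of 'contains `baa`'. Use the same substring-matching states — s0 through s3 holding how much of `baa` has just been matched — but flip the accepting set: everything except the trap s3 accepts.
4 states suffice.
        a   b   c  
>* s0   s0  s1  s0 
 * s1   s2  s1  s0 
 * s2   s3  s1  s0 
   s3   s3  s3  s3 
(> = start, * = accepting)

start=s0 accept=s0,s1,s2 s0-a->s0 s0-b->s1 s0-c->s0 s1-a->s2 s1-b->s1 s1-c->s0 s2-a->s3 s2-b->s1 s2-c->s0 s3-a->s3 s3-b->s3 s3-c->s3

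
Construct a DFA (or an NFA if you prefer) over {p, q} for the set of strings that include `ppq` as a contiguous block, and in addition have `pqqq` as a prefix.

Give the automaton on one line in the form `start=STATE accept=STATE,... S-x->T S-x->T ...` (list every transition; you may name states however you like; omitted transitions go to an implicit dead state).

Build one automaton per condition and run them in lockstep. One (4 states) tracks whether and how much of `ppq` has been seen; the other (6 states) tracks whether the input so far still matches the prefix `pqqq`. Each combined state is a pair, one component from each; accept when both components accept.
A 12-state machine:
       p  q 
>  A   B  C 
   B   D  E 
   C   F  C 
   D   D  G 
   E   F  H 
   F   D  C 
   G   G  G 
   H   F  I 
   I   J  I 
   J   K  I 
   K   K  L 
 * L   L  L 
(> = start, * = accepting)

start=A accept=L A-p->B A-q->C B-p->D B-q->E C-p->F C-q->C D-p->D D-q->G E-p->F E-q->H F-p->D F-q->C G-p->G G-q->G H-p->F H-q->I I-p->J I-q->I J-p->K J-q->I K-p->K K-q->L L-p->L L-q->L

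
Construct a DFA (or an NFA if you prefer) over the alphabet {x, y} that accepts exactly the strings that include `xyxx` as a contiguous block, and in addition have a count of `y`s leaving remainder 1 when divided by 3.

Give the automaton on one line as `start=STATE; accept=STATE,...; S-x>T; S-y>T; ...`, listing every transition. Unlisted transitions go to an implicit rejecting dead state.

Run two small machines in parallel and take their product. One (5 states) tracks whether and how much of `xyxx` has been seen; the other (3 states) tracks the count of `y`s modulo 3. Each combined state is a pair, one component from each; accept when both components accept.
With 15 states:
          x    y  
>  q0     q1   q2 
   q1     q1   q3 
   q2     q4   q5 
   q3     q6   q5 
   q4     q4   q7 
   q5     q8   q0 
   q6     q9   q7 
   q7    q10   q0 
   q8     q8  q11 
 * q9     q9  q12 
   q10   q12  q11 
   q11   q13   q2 
   q12   q12  q14 
   q13   q14   q3 
   q14   q14   q9 
(> = start, * = accepting)

start=q0; accept=q9; q0-x>q1; q0-y>q2; q1-x>q1; q1-y>q3; q2-x>q4; q2-y>q5; q3-x>q6; q3-y>q5; q4-x>q4; q4-y>q7; q5-x>q8; q5-y>q0; q6-x>q9; q6-y>q7; q7-x>q10; q7-y>q0; q8-x>q8; q8-y>q11; q9-x>q9; q9-y>q12; q10-x>q12; q10-y>q11; q11-x>q13; q11-y>q2; q12-x>q12; q12-y>q14; q13-x>q14; q13-y>q3; q14-x>q14; q14-y>q9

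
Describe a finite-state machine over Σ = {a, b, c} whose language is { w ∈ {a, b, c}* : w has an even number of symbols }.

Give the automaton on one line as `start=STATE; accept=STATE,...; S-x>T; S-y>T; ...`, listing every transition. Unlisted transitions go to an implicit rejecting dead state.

start=s0; accept=s0; s0-a>s1; s0-b>s1; s0-c>s1; s1-a>s0; s1-b>s0; s1-c>s0

Count input length modulo 2: every symbol advances one step around the cycle s0 → s1 → s0. Accept at s0.
With 2 states:
        a   b   c  
>* s0   s1  s1  s1 
   s1   s0  s0  s0 
(> = start, * = accepting)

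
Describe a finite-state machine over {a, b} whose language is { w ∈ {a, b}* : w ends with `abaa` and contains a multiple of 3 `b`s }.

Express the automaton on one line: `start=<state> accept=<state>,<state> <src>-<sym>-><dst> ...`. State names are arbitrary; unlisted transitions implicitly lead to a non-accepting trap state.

start=S0 accept=S14 S0-a->S1 S0-b->S2 S1-a->S1 S1-b->S3 S2-a->S4 S2-b->S5 S3-a->S6 S3-b->S5 S4-a->S4 S4-b->S7 S5-a->S8 S5-b->S0 S6-a->S9 S6-b->S7 S7-a->S10 S7-b->S0 S8-a->S8 S8-b->S11 S9-a->S4 S9-b->S7 S10-a->S12 S10-b->S11 S11-a->S13 S11-b->S2 S12-a->S8 S12-b->S11 S13-a->S14 S13-b->S3 S14-a->S1 S14-b->S3

Run two small machines in parallel and take their product. The first has 5 states tracking how much of the suffix `abaa` has currently been matched; the second has 3 states tracking the count of `b`s modulo 3. A product state is a pair (one from each), accepting exactly when both do.
          a    b  
>  S0     S1   S2 
   S1     S1   S3 
   S2     S4   S5 
   S3     S6   S5 
   S4     S4   S7 
   S5     S8   S0 
   S6     S9   S7 
   S7    S10   S0 
   S8     S8  S11 
   S9     S4   S7 
   S10   S12  S11 
   S11   S13   S2 
   S12    S8  S11 
   S13   S14   S3 
 * S14    S1   S3 
(> = start, * = accepting)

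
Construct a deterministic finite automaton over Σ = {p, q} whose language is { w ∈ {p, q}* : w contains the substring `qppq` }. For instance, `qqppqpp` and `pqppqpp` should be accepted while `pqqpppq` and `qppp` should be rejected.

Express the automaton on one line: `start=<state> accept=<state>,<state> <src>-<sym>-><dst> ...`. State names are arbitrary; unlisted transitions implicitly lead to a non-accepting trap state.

States A..D record the length of the longest prefix of `qppq` that matches the current input suffix. Reaching E means `qppq` has been seen, and we stay there forever. Accept from E.
A 5-state machine:
       p  q 
>  A   A  B 
   B   C  B 
   C   D  B 
   D   A  E 
 * E   E  E 
(> = start, * = accepting)

start=A accept=E A-p->A A-q->B B-p->C B-q->B C-p->D C-q->B D-p->A D-q->E E-p->E E-q->E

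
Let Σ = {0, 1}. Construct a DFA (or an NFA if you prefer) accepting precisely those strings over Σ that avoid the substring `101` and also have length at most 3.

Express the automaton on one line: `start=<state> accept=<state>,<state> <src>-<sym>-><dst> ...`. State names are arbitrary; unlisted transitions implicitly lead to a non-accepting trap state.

Run two small machines in parallel and take their product. One (4 states) tracks partial matches of the forbidden pattern `101`; the other (5 states) tracks the input length, saturating at 4. Each combined state is a pair, one component from each; accept when both components accept.
14 states suffice.
       0  1 
>* A   B  C 
 * B   D  E 
 * C   F  E 
 * D   G  H 
 * E   I  H 
 * F   G  J 
 * G   K  L 
 * H   M  L 
 * I   K  N 
   J   N  N 
   K   K  L 
   L   M  L 
   M   K  N 
   N   N  N 
(> = start, * = accepting)

start=A accept=A,B,C,D,E,F,G,H,I A-0->B A-1->C B-0->D B-1->E C-0->F C-1->E D-0->G D-1->H E-0->I E-1->H F-0->G F-1->J G-0->K G-1->L H-0->M H-1->L I-0->K I-1->N J-0->N J-1->N K-0->K K-1->L L-0->M L-1->L M-0->K M-1->N N-0->N N-1->N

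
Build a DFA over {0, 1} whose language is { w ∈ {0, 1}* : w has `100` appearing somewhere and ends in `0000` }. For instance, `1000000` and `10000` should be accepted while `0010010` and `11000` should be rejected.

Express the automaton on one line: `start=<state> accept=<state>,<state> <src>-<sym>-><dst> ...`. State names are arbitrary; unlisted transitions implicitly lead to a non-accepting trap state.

Handle the two conditions separately and then intersect. The first has 4 states tracking whether and how much of `100` has been seen; the second has 5 states tracking how much of the suffix `0000` has currently been matched. A product state is a pair (one from each), accepting exactly when both do.
       0  1 
>  A   B  C 
   B   D  C 
   C   E  C 
   D   F  C 
   E   G  C 
   F   H  C 
   G   I  J 
   H   H  C 
   I   K  J 
   J   L  J 
 * K   K  J 
   L   G  J 
(> = start, * = accepting)

start=A accept=K A-0->B A-1->C B-0->D B-1->C C-0->E C-1->C D-0->F D-1->C E-0->G E-1->C F-0->H F-1->C G-0->I G-1->J H-0->H H-1->C I-0->K I-1->J J-0->L J-1->J K-0->K K-1->J L-0->G L-1->J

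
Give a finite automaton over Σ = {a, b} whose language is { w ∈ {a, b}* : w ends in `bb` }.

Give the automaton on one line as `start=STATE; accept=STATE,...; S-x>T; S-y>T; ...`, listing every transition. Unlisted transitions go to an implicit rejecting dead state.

Let each state record the length of the longest suffix of the input read so far that is also a prefix of `bb`. q1 means the last symbol is `b`; q2 means the last 2 symbols are `bb`. Accept only at q2, where the string currently ends in `bb`.
3 states suffice.
        a   b  
>  q0   q0  q1 
   q1   q0  q2 
 * q2   q0  q2 
(> = start, * = accepting)

start=q0; accept=q2; q0-a>q0; q0-b>q1; q1-a>q0; q1-b>q2; q2-a>q0; q2-b>q2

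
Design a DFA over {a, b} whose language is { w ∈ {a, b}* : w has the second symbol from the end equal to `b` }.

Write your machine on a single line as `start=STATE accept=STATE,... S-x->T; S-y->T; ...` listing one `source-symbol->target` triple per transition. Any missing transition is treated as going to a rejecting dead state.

Because acceptance depends on a position counted from the end, the machine has to buffer the most recent 2 symbols. Make each state the string of the last up-to-2 symbols read; on input `x` shift the window left and append `x`. Accept when the buffered window has length 2 and begins with `b`.
With 7 states:
        a   b  
>  q0   q1  q2 
   q1   q3  q4 
   q2   q5  q6 
   q3   q3  q4 
   q4   q5  q6 
 * q5   q3  q4 
 * q6   q5  q6 
(> = start, * = accepting)

start=q0; accept=q5,q6; q0-a->q1; q0-b->q2; q1-a->q3; q1-b->q4; q2-a->q5; q2-b->q6; q3-a->q3; q3-b->q4; q4-a->q5; q4-b->q6; q5-a->q3; q5-b->q4; q6-a->q5; q6-b->q6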